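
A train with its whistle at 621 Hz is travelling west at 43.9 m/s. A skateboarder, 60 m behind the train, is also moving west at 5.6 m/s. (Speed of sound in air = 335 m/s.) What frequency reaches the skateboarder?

558 Hz

The skateboarder is behind, so the train is moving away from it while the skateboarder is moving toward the train.
With source receding and observer approaching, f' = f · (v + v_o)/(v + v_s).
f' = 621 × (335 + 5.6)/(335 + 43.9) = 621 × 340.6/378.9 ≈ 558 Hz.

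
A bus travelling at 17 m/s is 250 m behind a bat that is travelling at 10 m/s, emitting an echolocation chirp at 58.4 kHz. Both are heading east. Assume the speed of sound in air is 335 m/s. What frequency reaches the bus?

The bus is behind, so the bat is moving away from it while the bus is moving toward the bat.
Both move, so f' = f · (v + v_o)/(v + v_s).
f' = 58.4 × (335 + 17)/(335 + 10) = 58.4 × 352/345 ≈ 59.6 kHz.

59.6 kHz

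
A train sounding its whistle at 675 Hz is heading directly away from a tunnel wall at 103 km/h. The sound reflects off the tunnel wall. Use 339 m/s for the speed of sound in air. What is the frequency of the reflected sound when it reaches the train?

103 km/h = 28.61 m/s.
The tunnel wall receives the sound from a moving source: f₁ = f₀ · v/(v + v_e) = 675 × 339/367.61 ≈ 622 Hz.
On the return leg the train is a moving observer: f₂ = f₁ · (v − v_e)/v = 622 × 310.39/339 ≈ 570 Hz.
Equivalently f₂ = f₀ · (v − v_e)/(v + v_e).

570 Hz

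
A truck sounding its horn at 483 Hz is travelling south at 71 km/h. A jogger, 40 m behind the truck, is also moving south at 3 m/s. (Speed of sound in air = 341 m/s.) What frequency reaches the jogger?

71 km/h = 19.72 m/s.
The jogger is behind, so the truck is moving away from it while the jogger is moving toward the truck.
With source receding and observer approaching, f' = f · (v + v_o)/(v + v_s).
f' = 483 × (341 + 3)/(341 + 19.72) = 483 × 344/360.72 ≈ 461 Hz.

461 Hz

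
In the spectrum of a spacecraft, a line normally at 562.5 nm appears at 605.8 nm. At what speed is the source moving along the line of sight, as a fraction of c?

λ'/λ₀ = 1.0770 > 1 (redshift), so the source is receding.
λ'/λ₀ = √((1 + β)/(1 − β)) for a receding source ⇒ β = (r² − 1)/(r² + 1) with r = λ'/λ₀.
β = (1.1599 − 1)/(1.1599 + 1) ≈ 0.074.

0.074c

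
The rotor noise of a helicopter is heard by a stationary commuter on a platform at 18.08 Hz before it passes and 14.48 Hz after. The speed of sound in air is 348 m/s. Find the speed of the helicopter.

38 m/s

f₁/f₂ = (v + v_s)/(v − v_s), so v_s = v · (f₁ − f₂)/(f₁ + f₂).
v_s = 348 × (18.08 − 14.48)/(18.08 + 14.48) = 348 × 3.60/32.56 ≈ 38 m/s.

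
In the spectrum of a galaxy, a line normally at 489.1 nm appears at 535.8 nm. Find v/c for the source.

λ'/λ₀ = 1.0955 > 1 (redshift), so the source is receding.
λ'/λ₀ = √((1 + β)/(1 − β)) for a receding source ⇒ β = (r² − 1)/(r² + 1) with r = λ'/λ₀.
β = (1.2001 − 1)/(1.2001 + 1) ≈ 0.091.

0.091c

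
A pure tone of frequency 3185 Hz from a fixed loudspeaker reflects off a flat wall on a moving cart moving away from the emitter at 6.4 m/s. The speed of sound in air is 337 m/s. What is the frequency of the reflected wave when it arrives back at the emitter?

At the flat wall on a moving cart (a moving observer), f₁ = f₀ · (v − u)/v = 3185 × 330.6/337 ≈ 3125 Hz.
The reflection then acts as a moving source: f₂ = f₁ · v/(v + u) ≈ 3066 Hz.

3066 Hz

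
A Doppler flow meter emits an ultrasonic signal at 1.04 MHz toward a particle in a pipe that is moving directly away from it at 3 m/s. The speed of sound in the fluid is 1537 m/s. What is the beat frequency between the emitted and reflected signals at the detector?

4052 Hz

At the particle in a pipe (a moving observer), f₁ = f₀ · (v − u)/v = 1.04 × 1534/1537 ≈ 1.03797 MHz.
On reflection it acts as a source moving away from the stationary detector: f₂ = f₁ · v/(v + u) = 1.03797 × 1537/1540 ≈ 1.03595 MHz.
Equivalently f₂ = f₀ · (v − u)/(v + u).
Beat frequency (with f₀ = 1040000 Hz): |f₂ − f₀| = 2u·f₀/(v + u) = 2 × 3 × 1040000/1540 ≈ 4052 Hz.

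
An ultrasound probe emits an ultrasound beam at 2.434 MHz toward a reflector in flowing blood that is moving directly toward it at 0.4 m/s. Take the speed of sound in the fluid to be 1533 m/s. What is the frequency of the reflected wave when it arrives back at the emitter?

2.435 MHz

The reflector in flowing blood first receives the wave as a moving observer: f₁ = f₀ · (v + u)/v = 2.434 × (1533 + 0.4)/1533 ≈ 2.435 MHz.
On reflection it acts as a source moving toward the stationary detector: f₂ = f₁ · v/(v − u) = 2.435 × 1533/1532.6 ≈ 2.435 MHz.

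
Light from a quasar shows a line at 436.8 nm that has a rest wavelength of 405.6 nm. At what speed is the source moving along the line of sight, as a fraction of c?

0.074

λ'/λ₀ = 1.0769 > 1 (redshift), so the source is receding.
λ'/λ₀ = √((1 + β)/(1 − β)) for a receding source ⇒ β = (r² − 1)/(r² + 1) with r = λ'/λ₀.
β = (1.1598 − 1)/(1.1598 + 1) ≈ 0.074.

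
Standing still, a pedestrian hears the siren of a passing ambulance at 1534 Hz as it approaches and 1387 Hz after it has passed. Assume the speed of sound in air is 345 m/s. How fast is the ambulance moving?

17.4 m/s

f₁/f₂ = (v + v_s)/(v − v_s), so v_s = v · (f₁ − f₂)/(f₁ + f₂).
v_s = 345 × (1534 − 1387)/(1534 + 1387) = 345 × 147/2921 ≈ 17.4 m/s.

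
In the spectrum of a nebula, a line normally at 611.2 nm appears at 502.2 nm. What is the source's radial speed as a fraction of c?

λ'/λ₀ = 0.8217 < 1 (blueshift), so the source is approaching.
λ'/λ₀ = √((1 − β)/(1 + β)) for an approaching source ⇒ β = (1 − r²)/(1 + r²) with r = λ'/λ₀.
β = (1 − 0.6751)/(1 + 0.6751) ≈ 0.194.

0.194c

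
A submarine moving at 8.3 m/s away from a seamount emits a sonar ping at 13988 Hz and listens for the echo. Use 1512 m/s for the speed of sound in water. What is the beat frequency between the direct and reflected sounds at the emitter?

The seamount receives the sound from a moving source: f₁ = f₀ · v/(v + v_e) = 13988 × 1512/1520.3 ≈ 13911.6 Hz.
On the return leg the submarine is a moving observer: f₂ = f₁ · (v − v_e)/v = 13911.6 × 1503.7/1512 ≈ 13835.3 Hz.
Beat against the emitted tone: |f₂ − f₀| = 2v_e·f₀/(v + v_e) = 2 × 8.3 × 13988/1520.3 ≈ 153 Hz.

153 Hz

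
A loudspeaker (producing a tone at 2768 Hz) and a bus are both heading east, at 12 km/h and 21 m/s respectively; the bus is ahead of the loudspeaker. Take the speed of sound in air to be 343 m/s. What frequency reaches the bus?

2624 Hz

12 km/h = 3.333 m/s.
The bus is ahead, so the loudspeaker is moving toward it while the bus is moving away from the loudspeaker.
Both move, so f' = f · (v − v_o)/(v − v_s).
f' = 2768 × (343 − 21)/(343 − 3.333) = 2768 × 322/339.67 ≈ 2624 Hz.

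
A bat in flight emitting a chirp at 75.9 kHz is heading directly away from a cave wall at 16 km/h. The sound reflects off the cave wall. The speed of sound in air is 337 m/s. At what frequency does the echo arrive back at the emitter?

16 km/h = 4.444 m/s.
The cave wall receives the sound from a moving source: f₁ = f₀ · v/(v + v_e) = 75.9 × 337/341.44 ≈ 74.9 kHz.
On the return leg the bat in flight is a moving observer: f₂ = f₁ · (v − v_e)/v = 74.9 × 332.56/337 ≈ 73.9 kHz.

73.9 kHz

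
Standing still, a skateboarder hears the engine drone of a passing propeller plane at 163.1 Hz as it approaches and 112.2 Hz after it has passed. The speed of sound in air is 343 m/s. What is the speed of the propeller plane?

f₁/f₂ = (v + v_s)/(v − v_s), so v_s = v · (f₁ − f₂)/(f₁ + f₂).
v_s = 343 × (163.1 − 112.2)/(163.1 + 112.2) = 343 × 50.9/275.3 ≈ 63 m/s.

63 m/s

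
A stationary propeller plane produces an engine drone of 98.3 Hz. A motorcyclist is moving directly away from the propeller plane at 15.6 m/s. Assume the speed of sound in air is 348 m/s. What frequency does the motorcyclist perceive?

Only the observer moves, away from the source, so f' = f · (v − v_o)/v.
f' = 98.3 × (348 − 15.6)/348 = 98.3 × 332.4/348 ≈ 94 Hz.

94 Hz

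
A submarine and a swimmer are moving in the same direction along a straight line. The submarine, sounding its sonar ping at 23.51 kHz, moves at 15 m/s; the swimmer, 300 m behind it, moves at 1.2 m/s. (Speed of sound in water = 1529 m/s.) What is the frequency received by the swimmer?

23.3 kHz

The swimmer is behind, so the submarine is moving away from it while the swimmer is moving toward the submarine.
Both move, so f' = f · (v + v_o)/(v + v_s).
f' = 23.51 × (1529 + 1.2)/(1529 + 15) = 23.51 × 1530.2/1544 ≈ 23.3 kHz.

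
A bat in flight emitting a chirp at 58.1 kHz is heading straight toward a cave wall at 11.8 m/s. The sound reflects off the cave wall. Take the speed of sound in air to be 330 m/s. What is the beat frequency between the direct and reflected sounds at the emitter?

4309 Hz

The cave wall receives the sound from a moving source: f₁ = f₀ · v/(v − v_e) = 58.1 × 330/318.2 ≈ 60.25 kHz.
On the return leg the bat in flight is a moving observer: f₂ = f₁ · (v + v_e)/v = 60.25 × 341.8/330 ≈ 62.41 kHz.
Equivalently f₂ = f₀ · (v + v_e)/(v − v_e).
Beat against the emitted tone (with f₀ = 58100 Hz): |f₂ − f₀| = 2v_e·f₀/(v − v_e) = 2 × 11.8 × 58100/318.2 ≈ 4309 Hz.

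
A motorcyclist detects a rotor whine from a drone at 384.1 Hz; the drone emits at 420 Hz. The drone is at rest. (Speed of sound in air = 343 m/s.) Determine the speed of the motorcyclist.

29 m/s

f' < f, so the motorcyclist is receding.
f' = f · (v − v_o)/v ⇒ v_o = v · |f'/f − 1|.
v_o = 343 × |384.1/420 − 1| = 343 × 0.08548 ≈ 29 m/s.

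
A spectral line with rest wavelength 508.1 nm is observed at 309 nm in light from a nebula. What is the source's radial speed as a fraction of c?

λ'/λ₀ = 0.6081 < 1 (blueshift), so the source is approaching.
λ'/λ₀ = √((1 − β)/(1 + β)) for an approaching source ⇒ β = (1 − r²)/(1 + r²) with r = λ'/λ₀.
β = (1 − 0.3698)/(1 + 0.3698) ≈ 0.460.

0.460c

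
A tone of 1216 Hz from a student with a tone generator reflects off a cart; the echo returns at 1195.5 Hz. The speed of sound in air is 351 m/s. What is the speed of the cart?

Double Doppler shift off a moving reflector: f₂ = f₀ · (v + u)/(v − u) (u > 0 toward emitter).
Rearranging, u = v · (f₂ − f₀)/(f₂ + f₀) = 351 × -20.5/2411.5 ≈ -2.98 m/s.
So the cart is moving at 2.98 m/s away from the emitter.

2.98 m/s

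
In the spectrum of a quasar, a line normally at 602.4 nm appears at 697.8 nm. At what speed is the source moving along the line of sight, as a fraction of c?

λ'/λ₀ = 1.1584 > 1 (redshift), so the source is receding.
λ'/λ₀ = √((1 + β)/(1 − β)) for a receding source ⇒ β = (r² − 1)/(r² + 1) with r = λ'/λ₀.
β = (1.3418 − 1)/(1.3418 + 1) ≈ 0.146.

0.146c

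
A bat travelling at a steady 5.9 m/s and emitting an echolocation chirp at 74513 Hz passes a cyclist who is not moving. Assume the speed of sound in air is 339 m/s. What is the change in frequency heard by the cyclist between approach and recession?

Approaching: f₁ = f · v/(v − v_s) = 74513 × 339/333.1 ≈ 75833 Hz.
Receding: f₂ = f · v/(v + v_s) = 74513 × 339/344.9 ≈ 73238 Hz.
Drop: f₁ − f₂ = 2f·v·v_s/(v² − v_s²) = 2 × 74513 × 339 × 5.9/(339² − 5.9²) ≈ 2594 Hz.

2594 Hz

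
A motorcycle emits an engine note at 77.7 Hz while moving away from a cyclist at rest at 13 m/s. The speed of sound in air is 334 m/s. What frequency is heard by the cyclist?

75 Hz

Moving source, stationary observer: f' = f · v/(v + v_s) since the source is receding.
f' = 77.7 × 334/(334 + 13) = 77.7 × 334/347 ≈ 75 Hz.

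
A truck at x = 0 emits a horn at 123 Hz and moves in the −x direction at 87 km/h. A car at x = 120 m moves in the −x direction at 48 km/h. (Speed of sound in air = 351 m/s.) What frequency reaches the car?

87 km/h = 24.17 m/s; 48 km/h = 13.33 m/s.
The observer lies on the +x side, so the source is heading away from the observer and the observer is heading toward the source.
General Doppler shift: f' = f · (v + v_o)/(v + v_s).
f' = 123 × (351 + 13.33)/(351 + 24.17) = 123 × 364.33/375.17 ≈ 119 Hz.

119 Hz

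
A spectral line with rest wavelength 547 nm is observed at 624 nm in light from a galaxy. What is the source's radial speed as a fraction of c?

0.131

λ'/λ₀ = 1.1408 > 1 (redshift), so the source is receding.
λ'/λ₀ = √((1 + β)/(1 − β)) for a receding source ⇒ β = (r² − 1)/(r² + 1) with r = λ'/λ₀.
β = (1.3014 − 1)/(1.3014 + 1) ≈ 0.131.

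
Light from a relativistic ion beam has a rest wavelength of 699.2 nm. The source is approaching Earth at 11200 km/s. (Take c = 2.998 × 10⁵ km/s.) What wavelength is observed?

β = v/c = 11200/299800 = 0.0374.
Relativistic Doppler for wavelength: λ' = λ₀ · √((1 − β)/(1 + β)).
λ' = 699.2 × √(0.9626/1.0374) = 699.2 × 0.96331 ≈ 673.5 nm.

673.5 nm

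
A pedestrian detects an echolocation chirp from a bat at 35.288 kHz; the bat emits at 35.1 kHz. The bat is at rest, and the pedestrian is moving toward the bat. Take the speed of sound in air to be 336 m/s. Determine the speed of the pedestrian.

f' = f · (v + v_o)/v ⇒ v_o = v · |f'/f − 1|.
v_o = 336 × |35.288/35.1 − 1| = 336 × 0.005356 ≈ 1.80 m/s.

1.80 m/s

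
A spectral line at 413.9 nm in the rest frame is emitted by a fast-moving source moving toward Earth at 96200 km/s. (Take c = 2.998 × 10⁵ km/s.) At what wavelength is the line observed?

β = v/c = 96200/299800 = 0.3209.
Relativistic Doppler for wavelength: λ' = λ₀ · √((1 − β)/(1 + β)).
λ' = 413.9 × √(0.6791/1.3209) = 413.9 × 0.71704 ≈ 296.8 nm.

296.8 nm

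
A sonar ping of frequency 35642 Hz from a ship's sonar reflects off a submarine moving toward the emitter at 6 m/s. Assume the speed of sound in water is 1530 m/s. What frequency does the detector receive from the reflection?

At the submarine (a moving observer), f₁ = f₀ · (v + u)/v = 35642 × 1536/1530 ≈ 35782 Hz.
The reflection then acts as a moving source: f₂ = f₁ · v/(v − u) ≈ 35923 Hz.

35923 Hz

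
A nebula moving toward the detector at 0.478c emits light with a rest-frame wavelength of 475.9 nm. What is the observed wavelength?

282.8 nm

Relativistic Doppler for wavelength: λ' = λ₀ · √((1 − β)/(1 + β)).
λ' = 475.9 × √(0.5220/1.4780) = 475.9 × 0.59429 ≈ 282.8 nm.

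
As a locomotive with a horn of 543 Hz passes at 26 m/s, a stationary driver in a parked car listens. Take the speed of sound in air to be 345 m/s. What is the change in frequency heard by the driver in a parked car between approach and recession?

Approaching: f₁ = f · v/(v − v_s) = 543 × 345/319 ≈ 587.3 Hz.
Receding: f₂ = f · v/(v + v_s) = 543 × 345/371 ≈ 504.9 Hz.
Drop: f₁ − f₂ = 2f·v·v_s/(v² − v_s²) = 2 × 543 × 345 × 26/(345² − 26²) ≈ 82.3 Hz.

82.3 Hz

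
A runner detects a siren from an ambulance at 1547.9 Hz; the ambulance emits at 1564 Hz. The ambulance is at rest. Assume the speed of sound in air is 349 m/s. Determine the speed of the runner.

3.6 m/s

f' < f, so the runner is receding.
f' = f · (v − v_o)/v ⇒ v_o = v · |f'/f − 1|.
v_o = 349 × |1547.9/1564 − 1| = 349 × 0.01029 ≈ 3.6 m/s.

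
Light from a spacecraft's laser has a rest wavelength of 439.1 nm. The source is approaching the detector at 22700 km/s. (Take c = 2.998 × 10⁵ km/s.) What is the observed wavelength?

β = v/c = 22700/299800 = 0.0757.
Relativistic Doppler for wavelength: λ' = λ₀ · √((1 − β)/(1 + β)).
λ' = 439.1 × √(0.9243/1.0757) = 439.1 × 0.92694 ≈ 407.0 nm.

407.0 nm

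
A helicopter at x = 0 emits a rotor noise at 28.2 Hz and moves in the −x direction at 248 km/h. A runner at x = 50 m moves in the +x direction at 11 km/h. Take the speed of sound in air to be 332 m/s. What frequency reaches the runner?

248 km/h = 68.89 m/s; 11 km/h = 3.056 m/s.
The observer lies on the +x side, so the source is heading away from the observer and the observer is heading away from the source.
With source receding and observer receding, f' = f · (v − v_o)/(v + v_s).
f' = 28.2 × (332 − 3.056)/(332 + 68.89) = 28.2 × 328.94/400.89 ≈ 23.1 Hz.

23.1 Hz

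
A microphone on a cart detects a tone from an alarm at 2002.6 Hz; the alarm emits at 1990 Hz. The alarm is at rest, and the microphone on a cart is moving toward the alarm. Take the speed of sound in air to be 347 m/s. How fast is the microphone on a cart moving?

2.20 m/s

f' = f · (v + v_o)/v ⇒ v_o = v · |f'/f − 1|.
v_o = 347 × |2002.6/1990 − 1| = 347 × 0.006332 ≈ 2.20 m/s.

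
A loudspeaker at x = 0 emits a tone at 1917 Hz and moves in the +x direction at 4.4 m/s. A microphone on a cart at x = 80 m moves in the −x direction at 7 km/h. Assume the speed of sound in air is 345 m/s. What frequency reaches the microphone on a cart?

1953 Hz

7 km/h = 1.944 m/s.
The observer lies on the +x side, so the source is heading toward the observer and the observer is heading toward the source.
Both move, so f' = f · (v + v_o)/(v − v_s).
f' = 1917 × (345 + 1.944)/(345 − 4.4) = 1917 × 346.94/340.6 ≈ 1953 Hz.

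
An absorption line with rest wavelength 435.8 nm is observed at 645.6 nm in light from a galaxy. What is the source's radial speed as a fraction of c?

0.374c

λ'/λ₀ = 1.4814 > 1 (redshift), so the source is receding.
λ'/λ₀ = √((1 + β)/(1 − β)) for a receding source ⇒ β = (r² − 1)/(r² + 1) with r = λ'/λ₀.
β = (2.1946 − 1)/(2.1946 + 1) ≈ 0.374.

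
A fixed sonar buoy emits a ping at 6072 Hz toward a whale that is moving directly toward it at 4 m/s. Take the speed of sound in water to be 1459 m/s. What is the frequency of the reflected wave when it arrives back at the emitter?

At the whale (a moving observer), f₁ = f₀ · (v + u)/v = 6072 × 1463/1459 ≈ 6089 Hz.
The reflection then acts as a moving source: f₂ = f₁ · v/(v − u) ≈ 6105 Hz.

6105 Hz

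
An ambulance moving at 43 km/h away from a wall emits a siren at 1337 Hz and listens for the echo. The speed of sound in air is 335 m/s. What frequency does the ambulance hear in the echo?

1245 Hz

43 km/h = 11.94 m/s.
The wall receives the sound from a moving source: f₁ = f₀ · v/(v + v_e) = 1337 × 335/346.94 ≈ 1291 Hz.
On the return leg the ambulance is a moving observer: f₂ = f₁ · (v − v_e)/v = 1291 × 323.06/335 ≈ 1245 Hz.
Equivalently f₂ = f₀ · (v − v_e)/(v + v_e).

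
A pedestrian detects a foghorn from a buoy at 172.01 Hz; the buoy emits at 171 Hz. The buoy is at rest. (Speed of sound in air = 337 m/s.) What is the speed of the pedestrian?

f' > f, so the pedestrian is approaching.
f' = f · (v + v_o)/v ⇒ v_o = v · |f'/f − 1|.
v_o = 337 × |172.01/171 − 1| = 337 × 0.005906 ≈ 1.99 m/s.

1.99 m/s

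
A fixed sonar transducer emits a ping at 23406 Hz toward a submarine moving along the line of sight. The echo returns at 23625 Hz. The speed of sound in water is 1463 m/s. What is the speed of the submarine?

Double Doppler shift off a moving reflector: f₂ = f₀ · (v + u)/(v − u) (u > 0 toward emitter).
Rearranging, u = v · (f₂ − f₀)/(f₂ + f₀) = 1463 × 219/47031 ≈ 6.8 m/s.
So the submarine is moving at 6.8 m/s toward the emitter.

6.8 m/s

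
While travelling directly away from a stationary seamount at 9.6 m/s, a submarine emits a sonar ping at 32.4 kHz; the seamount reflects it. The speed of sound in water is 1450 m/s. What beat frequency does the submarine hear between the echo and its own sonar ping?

The seamount receives the sound from a moving source: f₁ = f₀ · v/(v + v_e) = 32.4 × 1450/1459.6 ≈ 32.187 kHz.
On the return leg the submarine is a moving observer: f₂ = f₁ · (v − v_e)/v = 32.187 × 1440.4/1450 ≈ 31.974 kHz.
Beat against the emitted tone (with f₀ = 32400 Hz): |f₂ − f₀| = 2v_e·f₀/(v + v_e) = 2 × 9.6 × 32400/1459.6 ≈ 426 Hz.

426 Hz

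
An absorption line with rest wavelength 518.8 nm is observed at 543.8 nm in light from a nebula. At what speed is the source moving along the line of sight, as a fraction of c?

0.047

λ'/λ₀ = 1.0482 > 1 (redshift), so the source is receding.
λ'/λ₀ = √((1 + β)/(1 − β)) for a receding source ⇒ β = (r² − 1)/(r² + 1) with r = λ'/λ₀.
β = (1.0987 − 1)/(1.0987 + 1) ≈ 0.047.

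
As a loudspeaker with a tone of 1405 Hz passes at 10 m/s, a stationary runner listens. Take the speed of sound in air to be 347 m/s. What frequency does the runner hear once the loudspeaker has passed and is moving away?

Receding: f₂ = f · v/(v + v_s) = 1405 × 347/357 ≈ 1366 Hz.

1366 Hz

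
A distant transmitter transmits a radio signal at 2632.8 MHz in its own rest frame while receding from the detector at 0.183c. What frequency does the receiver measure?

Relativistic Doppler for frequency: f' = f₀ · √((1 − β)/(1 + β)).
f' = 2632.8 × √(0.8170/1.1830) = 2632.8 × 0.83103 ≈ 2187.9 MHz.

2187.9 MHz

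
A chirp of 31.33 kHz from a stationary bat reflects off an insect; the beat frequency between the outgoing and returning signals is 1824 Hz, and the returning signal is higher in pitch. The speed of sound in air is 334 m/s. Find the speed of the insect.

Double Doppler shift off a moving reflector: f₂ = f₀ · (v + u)/(v − u) (u > 0 toward emitter).
Returning signal is higher, so f₂ = f₀ + Δf = 31330 + 1824 = 33154 Hz.
Rearranging, u = v · (f₂ − f₀)/(f₂ + f₀) = 334 × 1824/64484 ≈ 9.4 m/s.
So the insect is moving at 9.4 m/s toward the emitter.

9.4 m/s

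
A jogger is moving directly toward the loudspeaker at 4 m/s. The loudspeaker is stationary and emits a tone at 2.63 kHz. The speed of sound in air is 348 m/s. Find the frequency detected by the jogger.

Only the observer moves, toward the source, so f' = f · (v + v_o)/v.
f' = 2.63 × (348 + 4)/348 = 2.63 × 352/348 ≈ 2.66 kHz.

2.66 kHz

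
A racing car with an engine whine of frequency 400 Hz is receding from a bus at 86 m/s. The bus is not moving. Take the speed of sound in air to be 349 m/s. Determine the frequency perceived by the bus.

Only the source moves, away from the listener, so f' = f · v/(v + v_s).
f' = 400 × 349/(349 + 86) = 400 × 349/435 ≈ 321 Hz.

321 Hz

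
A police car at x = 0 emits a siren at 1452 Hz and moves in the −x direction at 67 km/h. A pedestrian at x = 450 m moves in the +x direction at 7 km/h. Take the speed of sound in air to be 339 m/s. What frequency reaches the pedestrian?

1369 Hz

67 km/h = 18.61 m/s; 7 km/h = 1.944 m/s.
The observer lies on the +x side, so the source is heading away from the observer and the observer is heading away from the source.
Both move, so f' = f · (v − v_o)/(v + v_s).
f' = 1452 × (339 − 1.944)/(339 + 18.61) = 1452 × 337.06/357.61 ≈ 1369 Hz.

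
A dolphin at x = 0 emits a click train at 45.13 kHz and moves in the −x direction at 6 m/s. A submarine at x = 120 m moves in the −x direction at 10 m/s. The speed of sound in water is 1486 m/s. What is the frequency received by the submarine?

The observer lies on the +x side, so the source is heading away from the observer and the observer is heading toward the source.
Both move, so f' = f · (v + v_o)/(v + v_s).
f' = 45.13 × (1486 + 10)/(1486 + 6) = 45.13 × 1496/1492 ≈ 45.3 kHz.

45.3 kHz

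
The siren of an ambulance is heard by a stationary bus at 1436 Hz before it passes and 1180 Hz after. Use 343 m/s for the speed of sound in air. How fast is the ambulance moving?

34 m/s

f₁/f₂ = (v + v_s)/(v − v_s), so v_s = v · (f₁ − f₂)/(f₁ + f₂).
v_s = 343 × (1436 − 1180)/(1436 + 1180) = 343 × 256/2616 ≈ 34 m/s.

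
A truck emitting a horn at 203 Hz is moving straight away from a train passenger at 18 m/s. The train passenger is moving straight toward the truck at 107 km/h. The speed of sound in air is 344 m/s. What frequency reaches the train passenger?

107 km/h = 29.72 m/s.
General Doppler shift: f' = f · (v + v_o)/(v + v_s).
f' = 203 × (344 + 29.72)/(344 + 18) = 203 × 373.72/362 ≈ 210 Hz.

210 Hz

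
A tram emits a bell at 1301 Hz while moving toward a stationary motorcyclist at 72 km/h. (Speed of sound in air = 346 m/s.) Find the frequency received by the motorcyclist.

72 km/h = 20 m/s.
Moving source, stationary observer: f' = f · v/(v − v_s) since the source is approaching.
f' = 1301 × 346/(346 − 20) = 1301 × 346/326 ≈ 1381 Hz.

1381 Hz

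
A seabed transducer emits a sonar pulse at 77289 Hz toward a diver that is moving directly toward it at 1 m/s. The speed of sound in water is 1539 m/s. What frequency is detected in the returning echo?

The diver first receives the wave as a moving observer: f₁ = f₀ · (v + u)/v = 77289 × (1539 + 1)/1539 ≈ 77339 Hz.
The reflection then acts as a moving source: f₂ = f₁ · v/(v − u) ≈ 77390 Hz.

77390 Hz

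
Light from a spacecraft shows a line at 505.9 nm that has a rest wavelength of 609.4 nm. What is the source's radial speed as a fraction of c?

λ'/λ₀ = 0.8302 < 1 (blueshift), so the source is approaching.
λ'/λ₀ = √((1 − β)/(1 + β)) for an approaching source ⇒ β = (1 − r²)/(1 + r²) with r = λ'/λ₀.
β = (1 − 0.6892)/(1 + 0.6892) ≈ 0.184.

0.184c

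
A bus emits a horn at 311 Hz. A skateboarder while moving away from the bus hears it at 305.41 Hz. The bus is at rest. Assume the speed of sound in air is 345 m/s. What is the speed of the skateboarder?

f' = f · (v − v_o)/v ⇒ v_o = v · |f'/f − 1|.
v_o = 345 × |305.41/311 − 1| = 345 × 0.01797 ≈ 6.2 m/s.

6.2 m/s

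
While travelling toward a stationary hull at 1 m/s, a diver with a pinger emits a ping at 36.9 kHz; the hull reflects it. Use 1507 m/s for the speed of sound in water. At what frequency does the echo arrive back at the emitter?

36.9 kHz

The hull receives the sound from a moving source: f₁ = f₀ · v/(v − v_e) = 36.9 × 1507/1506 ≈ 36.9 kHz.
On the return leg the diver with a pinger is a moving observer: f₂ = f₁ · (v + v_e)/v = 36.9 × 1508/1507 ≈ 36.9 kHz.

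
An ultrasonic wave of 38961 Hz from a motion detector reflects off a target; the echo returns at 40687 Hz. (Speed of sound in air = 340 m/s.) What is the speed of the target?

Double Doppler shift off a moving reflector: f₂ = f₀ · (v + u)/(v − u) (u > 0 toward emitter).
Rearranging, u = v · (f₂ − f₀)/(f₂ + f₀) = 340 × 1726/79648 ≈ 7.4 m/s.
So the target is moving at 7.4 m/s toward the emitter.

7.4 m/s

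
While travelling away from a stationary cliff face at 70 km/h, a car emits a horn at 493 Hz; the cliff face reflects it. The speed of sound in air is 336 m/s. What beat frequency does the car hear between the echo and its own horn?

53.9 Hz

70 km/h = 19.44 m/s.
The cliff face receives the sound from a moving source: f₁ = f₀ · v/(v + v_e) = 493 × 336/355.44 ≈ 466.0 Hz.
On the return leg the car is a moving observer: f₂ = f₁ · (v − v_e)/v = 466.0 × 316.56/336 ≈ 439.1 Hz.
Equivalently f₂ = f₀ · (v − v_e)/(v + v_e).
Beat against the emitted tone: |f₂ − f₀| = 2v_e·f₀/(v + v_e) = 2 × 19.44 × 493/355.44 ≈ 53.9 Hz.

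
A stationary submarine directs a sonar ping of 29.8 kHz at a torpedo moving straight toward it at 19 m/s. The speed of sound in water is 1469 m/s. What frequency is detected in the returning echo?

The torpedo first receives the wave as a moving observer: f₁ = f₀ · (v + u)/v = 29.8 × (1469 + 19)/1469 ≈ 30.2 kHz.
The reflection then acts as a moving source: f₂ = f₁ · v/(v − u) ≈ 30.6 kHz.
Equivalently f₂ = f₀ · (v + u)/(v − u).

30.6 kHz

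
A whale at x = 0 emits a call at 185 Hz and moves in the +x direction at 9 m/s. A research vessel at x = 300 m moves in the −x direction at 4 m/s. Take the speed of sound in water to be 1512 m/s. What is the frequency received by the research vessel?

187 Hz

The observer lies on the +x side, so the source is heading toward the observer and the observer is heading toward the source.
With source approaching and observer approaching, f' = f · (v + v_o)/(v − v_s).
f' = 185 × (1512 + 4)/(1512 − 9) = 185 × 1516/1503 ≈ 187 Hz.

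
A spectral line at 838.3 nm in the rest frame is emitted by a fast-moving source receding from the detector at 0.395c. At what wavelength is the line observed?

1272.9 nm

Relativistic Doppler for wavelength: λ' = λ₀ · √((1 + β)/(1 − β)).
λ' = 838.3 × √(1.3950/0.6050) = 838.3 × 1.51848 ≈ 1272.9 nm.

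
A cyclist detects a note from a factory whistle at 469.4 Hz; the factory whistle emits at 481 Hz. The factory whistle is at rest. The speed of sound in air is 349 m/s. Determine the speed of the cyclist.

f' < f, so the cyclist is receding.
f' = f · (v − v_o)/v ⇒ v_o = v · |f'/f − 1|.
v_o = 349 × |469.4/481 − 1| = 349 × 0.02412 ≈ 8.4 m/s.

8.4 m/s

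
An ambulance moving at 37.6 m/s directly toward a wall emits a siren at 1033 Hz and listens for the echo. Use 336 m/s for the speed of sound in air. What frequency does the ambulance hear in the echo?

The wall receives the sound from a moving source: f₁ = f₀ · v/(v − v_e) = 1033 × 336/298.4 ≈ 1163 Hz.
On the return leg the ambulance is a moving observer: f₂ = f₁ · (v + v_e)/v = 1163 × 373.6/336 ≈ 1293 Hz.

1293 Hz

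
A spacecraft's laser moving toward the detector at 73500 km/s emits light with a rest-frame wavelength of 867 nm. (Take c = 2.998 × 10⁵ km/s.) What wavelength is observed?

675.0 nm

β = v/c = 73500/299800 = 0.2452.
Relativistic Doppler for wavelength: λ' = λ₀ · √((1 − β)/(1 + β)).
λ' = 867 × √(0.7548/1.2452) = 867 × 0.77860 ≈ 675.0 nm.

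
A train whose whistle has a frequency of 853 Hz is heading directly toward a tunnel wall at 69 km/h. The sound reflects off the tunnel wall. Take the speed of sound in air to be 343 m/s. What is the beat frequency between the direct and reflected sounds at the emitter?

69 km/h = 19.17 m/s.
The tunnel wall receives the sound from a moving source: f₁ = f₀ · v/(v − v_e) = 853 × 343/323.83 ≈ 903.5 Hz.
On the return leg the train is a moving observer: f₂ = f₁ · (v + v_e)/v = 903.5 × 362.17/343 ≈ 954.0 Hz.
Beat against the emitted tone: |f₂ − f₀| = 2v_e·f₀/(v − v_e) = 2 × 19.17 × 853/323.83 ≈ 101 Hz.

101 Hz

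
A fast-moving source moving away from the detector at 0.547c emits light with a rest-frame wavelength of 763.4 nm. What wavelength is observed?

Relativistic Doppler for wavelength: λ' = λ₀ · √((1 + β)/(1 − β)).
λ' = 763.4 × √(1.5470/0.4530) = 763.4 × 1.84797 ≈ 1410.7 nm.

1410.7 nm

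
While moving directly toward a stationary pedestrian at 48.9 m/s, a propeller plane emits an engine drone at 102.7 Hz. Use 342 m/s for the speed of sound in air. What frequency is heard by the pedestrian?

With the source moving toward a stationary observer, f' = f · v/(v − v_s).
f' = 102.7 × 342/(342 − 48.9) = 102.7 × 342/293.1 ≈ 120 Hz.

120 Hz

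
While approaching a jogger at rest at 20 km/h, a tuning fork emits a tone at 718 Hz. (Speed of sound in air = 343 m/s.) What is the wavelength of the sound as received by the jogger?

47.0 cm

20 km/h = 5.556 m/s.
With the source moving toward a stationary observer, f' = f · v/(v − v_s).
f' = 718 × 343/(343 − 5.556) ≈ 730 Hz.
λ' = v/f' = 343/729.821 ≈ 47.0 cm.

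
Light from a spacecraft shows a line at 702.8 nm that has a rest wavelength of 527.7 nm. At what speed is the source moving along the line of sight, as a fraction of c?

λ'/λ₀ = 1.3318 > 1 (redshift), so the source is receding.
λ'/λ₀ = √((1 + β)/(1 − β)) for a receding source ⇒ β = (r² − 1)/(r² + 1) with r = λ'/λ₀.
β = (1.7737 − 1)/(1.7737 + 1) ≈ 0.279.

0.279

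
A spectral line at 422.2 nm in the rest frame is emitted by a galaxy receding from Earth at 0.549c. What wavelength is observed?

Relativistic Doppler for wavelength: λ' = λ₀ · √((1 + β)/(1 − β)).
λ' = 422.2 × √(1.5490/0.4510) = 422.2 × 1.85326 ≈ 782.4 nm.

782.4 nm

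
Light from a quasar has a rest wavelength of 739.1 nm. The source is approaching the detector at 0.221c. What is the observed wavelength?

590.4 nm

Relativistic Doppler for wavelength: λ' = λ₀ · √((1 − β)/(1 + β)).
λ' = 739.1 × √(0.7790/1.2210) = 739.1 × 0.79875 ≈ 590.4 nm.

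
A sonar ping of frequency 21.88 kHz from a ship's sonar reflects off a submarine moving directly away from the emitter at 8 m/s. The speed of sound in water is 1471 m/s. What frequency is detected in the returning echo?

The submarine first receives the wave as a moving observer: f₁ = f₀ · (v − u)/v = 21.88 × (1471 − 8)/1471 ≈ 21.8 kHz.
On reflection it acts as a source moving away from the stationary detector: f₂ = f₁ · v/(v + u) = 21.8 × 1471/1479 ≈ 21.6 kHz.
Equivalently f₂ = f₀ · (v − u)/(v + u).

21.6 kHz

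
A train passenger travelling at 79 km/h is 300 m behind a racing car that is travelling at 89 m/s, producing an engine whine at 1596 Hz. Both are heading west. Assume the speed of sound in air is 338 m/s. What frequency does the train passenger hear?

1345 Hz

79 km/h = 21.94 m/s.
The train passenger is behind, so the racing car is moving away from it while the train passenger is moving toward the racing car.
General Doppler shift: f' = f · (v + v_o)/(v + v_s).
f' = 1596 × (338 + 21.94)/(338 + 89) = 1596 × 359.94/427 ≈ 1345 Hz.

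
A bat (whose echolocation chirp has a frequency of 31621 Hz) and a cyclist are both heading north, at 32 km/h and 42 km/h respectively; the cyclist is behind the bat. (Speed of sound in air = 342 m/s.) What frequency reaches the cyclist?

31871 Hz

32 km/h = 8.889 m/s; 42 km/h = 11.67 m/s.
The cyclist is behind, so the bat is moving away from it while the cyclist is moving toward the bat.
General Doppler shift: f' = f · (v + v_o)/(v + v_s).
f' = 31621 × (342 + 11.67)/(342 + 8.889) = 31621 × 353.67/350.89 ≈ 31871 Hz.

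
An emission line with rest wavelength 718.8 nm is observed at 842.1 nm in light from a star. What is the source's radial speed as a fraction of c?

λ'/λ₀ = 1.1715 > 1 (redshift), so the source is receding.
λ'/λ₀ = √((1 + β)/(1 − β)) for a receding source ⇒ β = (r² − 1)/(r² + 1) with r = λ'/λ₀.
β = (1.3725 − 1)/(1.3725 + 1) ≈ 0.157.

0.157c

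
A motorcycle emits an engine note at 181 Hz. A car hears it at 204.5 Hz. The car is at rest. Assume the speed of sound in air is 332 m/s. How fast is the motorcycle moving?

f' > f, so the motorcycle is approaching.
f' = f · v/(v − v_s) ⇒ v_s = v · |1 − f/f'|.
v_s = 332 × |1 − 181/204.5| = 332 × 0.1149 ≈ 38 m/s.

38 m/s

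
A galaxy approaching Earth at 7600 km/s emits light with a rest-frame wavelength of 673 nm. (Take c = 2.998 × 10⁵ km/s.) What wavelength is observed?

β = v/c = 7600/299800 = 0.0254.
Relativistic Doppler for wavelength: λ' = λ₀ · √((1 − β)/(1 + β)).
λ' = 673 × √(0.9746/1.0254) = 673 × 0.97496 ≈ 656.2 nm.

656.2 nm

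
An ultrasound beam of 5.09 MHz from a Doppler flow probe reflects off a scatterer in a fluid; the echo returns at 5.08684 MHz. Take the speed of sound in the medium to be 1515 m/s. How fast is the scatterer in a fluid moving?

0.47 m/s

Double Doppler shift off a moving reflector: f₂ = f₀ · (v + u)/(v − u) (u > 0 toward emitter).
Rearranging, u = v · (f₂ − f₀)/(f₂ + f₀) = 1515 × -0.00316/10.17684 ≈ -0.47 m/s.
So the scatterer in a fluid is moving at 0.47 m/s away from the emitter.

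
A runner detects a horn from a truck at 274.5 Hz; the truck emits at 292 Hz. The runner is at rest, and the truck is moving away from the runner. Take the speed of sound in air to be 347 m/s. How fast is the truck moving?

22.1 m/s

f' = f · v/(v + v_s) ⇒ v_s = v · |1 − f/f'|.
v_s = 347 × |1 − 292/274.5| = 347 × 0.06375 ≈ 22.1 m/s.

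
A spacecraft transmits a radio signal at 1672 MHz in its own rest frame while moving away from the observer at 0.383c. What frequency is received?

1116.8 MHz

Relativistic Doppler for frequency: f' = f₀ · √((1 − β)/(1 + β)).
f' = 1672 × √(0.6170/1.3830) = 1672 × 0.66793 ≈ 1116.8 MHz.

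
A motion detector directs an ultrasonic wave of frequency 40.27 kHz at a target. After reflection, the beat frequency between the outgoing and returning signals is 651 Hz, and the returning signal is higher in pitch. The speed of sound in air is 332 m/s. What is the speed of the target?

2.66 m/s

Double Doppler shift off a moving reflector: f₂ = f₀ · (v + u)/(v − u) (u > 0 toward emitter).
Returning signal is higher, so f₂ = f₀ + Δf = 40270 + 651 = 40921 Hz.
Rearranging, u = v · (f₂ − f₀)/(f₂ + f₀) = 332 × 651/81191 ≈ 2.66 m/s.
So the target is moving at 2.66 m/s toward the emitter.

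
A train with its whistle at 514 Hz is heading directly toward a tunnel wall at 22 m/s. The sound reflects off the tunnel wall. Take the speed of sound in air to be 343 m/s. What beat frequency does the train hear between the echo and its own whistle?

The tunnel wall receives the sound from a moving source: f₁ = f₀ · v/(v − v_e) = 514 × 343/321 ≈ 549.2 Hz.
On the return leg the train is a moving observer: f₂ = f₁ · (v + v_e)/v = 549.2 × 365/343 ≈ 584.5 Hz.
Equivalently f₂ = f₀ · (v + v_e)/(v − v_e).
Beat against the emitted tone: |f₂ − f₀| = 2v_e·f₀/(v − v_e) = 2 × 22 × 514/321 ≈ 70 Hz.

70 Hz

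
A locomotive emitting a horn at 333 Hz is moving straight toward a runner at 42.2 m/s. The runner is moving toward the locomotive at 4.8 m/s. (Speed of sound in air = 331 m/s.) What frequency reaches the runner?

With source approaching and observer approaching, f' = f · (v + v_o)/(v − v_s).
f' = 333 × (331 + 4.8)/(331 − 42.2) = 333 × 335.8/288.8 ≈ 387 Hz.

387 Hz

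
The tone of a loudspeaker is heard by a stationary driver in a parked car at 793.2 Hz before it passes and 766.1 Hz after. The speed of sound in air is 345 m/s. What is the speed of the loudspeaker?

f₁/f₂ = (v + v_s)/(v − v_s), so v_s = v · (f₁ − f₂)/(f₁ + f₂).
v_s = 345 × (793.2 − 766.1)/(793.2 + 766.1) = 345 × 27.1/1559.3 ≈ 6.0 m/s.

6.0 m/s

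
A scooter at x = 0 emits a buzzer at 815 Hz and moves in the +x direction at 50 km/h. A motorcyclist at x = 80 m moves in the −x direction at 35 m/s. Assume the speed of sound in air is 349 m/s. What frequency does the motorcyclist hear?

50 km/h = 13.89 m/s.
The observer lies on the +x side, so the source is heading toward the observer and the observer is heading toward the source.
General Doppler shift: f' = f · (v + v_o)/(v − v_s).
f' = 815 × (349 + 35)/(349 − 13.89) = 815 × 384/335.11 ≈ 934 Hz.

934 Hz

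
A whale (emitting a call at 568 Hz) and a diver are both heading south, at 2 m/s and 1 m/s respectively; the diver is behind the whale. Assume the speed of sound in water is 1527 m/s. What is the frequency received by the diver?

568 Hz

The diver is behind, so the whale is moving away from it while the diver is moving toward the whale.
General Doppler shift: f' = f · (v + v_o)/(v + v_s).
f' = 568 × (1527 + 1)/(1527 + 2) = 568 × 1528/1529 ≈ 568 Hz.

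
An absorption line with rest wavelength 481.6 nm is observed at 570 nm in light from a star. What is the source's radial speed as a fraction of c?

λ'/λ₀ = 1.1836 > 1 (redshift), so the source is receding.
λ'/λ₀ = √((1 + β)/(1 − β)) for a receding source ⇒ β = (r² − 1)/(r² + 1) with r = λ'/λ₀.
β = (1.4008 − 1)/(1.4008 + 1) ≈ 0.167.

0.167c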